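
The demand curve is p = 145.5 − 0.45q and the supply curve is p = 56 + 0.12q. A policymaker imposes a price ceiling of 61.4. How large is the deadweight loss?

3576.16

Competitive equilibrium: 145.5 − 0.45q = 56 + 0.12q → q* = 157.0175, p* = 74.8421.
At the ceiling p = 61.4, quantity supplied = (61.4 − 56)/0.12 = 45.
Willingness to pay at q' = 45: 145.5 − 0.45·45 = 125.25.
Δq = 157.0175 − 45 = 112.0175; wedge = 125.25 − 61.4 = 63.85.
Welfare loss = ½ × 112.0175 × 63.85 = 3576.16.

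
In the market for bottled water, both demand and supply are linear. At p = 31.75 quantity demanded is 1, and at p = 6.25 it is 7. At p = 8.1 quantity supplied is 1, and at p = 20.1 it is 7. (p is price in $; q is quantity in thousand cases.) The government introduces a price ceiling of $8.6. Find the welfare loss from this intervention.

Demand slope = (6.25 − 31.75)/(7 − 1) = −4.25, so p = 36 − 4.25q.
Supply slope = (20.1 − 8.1)/(7 − 1) = 2, so p = 6.1 + 2q.
Competitive equilibrium: 36 − 4.25q = 6.1 + 2q → q* = 4.784, p* = 15.668.
At the ceiling p = 8.6, quantity supplied = (8.6 − 6.1)/2 = 1.25.
Willingness to pay at q' = 1.25: 36 − 4.25·1.25 = 30.6875.
Δq = 4.784 − 1.25 = 3.534; wedge = 30.6875 − 8.6 = 22.0875.
Welfare loss = ½ × 3.534 × 22.0875 = $39.03 thousand.

$39.03 thousand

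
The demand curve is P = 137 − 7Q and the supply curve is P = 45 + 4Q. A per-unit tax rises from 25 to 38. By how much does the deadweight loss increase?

Competitive equilibrium: 137 − 7Q = 45 + 4Q → Q* = 8.3636, P* = 78.4545.
For a per-unit tax t: ΔQ = t/11, so DWL = ½·t·(t/11) = t²/22.
At t = 25: DWL = 28.409. At t = 38: DWL = 65.636.
Increase = 65.636 − 28.409 = 37.23.

37.23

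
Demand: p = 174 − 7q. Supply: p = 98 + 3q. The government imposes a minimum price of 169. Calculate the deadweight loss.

237.07

Competitive equilibrium: 174 − 7q = 98 + 3q → q* = 7.6, p* = 120.8.
At the floor p = 169, quantity demanded = (174 − 169)/7 = 0.71429.
Sellers' marginal cost at q' = 0.71429: 98 + 3·0.71429 = 100.14287.
Δq = 7.6 − 0.71429 = 6.88571; wedge = 169 − 100.14287 = 68.85713.
DWL = ½ × 6.88571 × 68.85713 = 237.07.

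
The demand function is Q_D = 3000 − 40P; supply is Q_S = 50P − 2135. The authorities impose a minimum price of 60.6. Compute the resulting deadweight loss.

452.27

In inverse form: demand P = 75 − 0.025Q, supply P = 42.7 + 0.02Q.
Competitive equilibrium: 75 − 0.025Q = 42.7 + 0.02Q → Q* = 717.7778, P* = 57.0556.
At the floor P = 60.6, quantity demanded = (75 − 60.6)/0.025 = 576.
Sellers' marginal cost at Q' = 576: 42.7 + 0.02·576 = 54.22.
ΔQ = 717.7778 − 576 = 141.7778; wedge = 60.6 − 54.22 = 6.38.
Welfare loss = ½ × 141.7778 × 6.38 = 452.27.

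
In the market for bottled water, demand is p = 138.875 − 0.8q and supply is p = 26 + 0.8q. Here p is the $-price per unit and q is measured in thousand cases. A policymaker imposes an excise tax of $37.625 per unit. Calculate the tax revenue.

Competitive equilibrium: 138.875 − 0.8q = 26 + 0.8q → q* = 70.5469, p* = 82.4375.
With the tax, the buyer price exceeds the seller price by 37.625: (138.875 − 0.8q) − (26 + 0.8q) = 37.625 → q' = 47.0313.
Tax revenue = 37.625 × 47.0313 = $1769.55 thousand.

$1769.55 thousand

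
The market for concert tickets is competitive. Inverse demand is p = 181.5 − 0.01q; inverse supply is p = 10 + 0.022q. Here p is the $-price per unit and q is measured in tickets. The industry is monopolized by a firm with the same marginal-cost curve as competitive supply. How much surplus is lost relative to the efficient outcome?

$26052.52

Competitive equilibrium: 181.5 − 0.01q = 10 + 0.022q → q* = 5359.375, p* = 127.90625.
Marginal revenue: MR = 181.5 − 0.02q. Set MR = MC: 181.5 − 0.02q = 10 + 0.022q → q_m = 4083.33333.
Price p_m = 181.5 − 0.01·4083.33333 = 140.66667; MC(q_m) = 10 + 0.022·4083.33333 = 99.83333.
Competitive q* = 5359.375, so Δq = 1276.04167; wedge = 140.66667 − 99.83333 = 40.83334.
DWL = ½ × 1276.04167 × 40.83334 = $26052.52.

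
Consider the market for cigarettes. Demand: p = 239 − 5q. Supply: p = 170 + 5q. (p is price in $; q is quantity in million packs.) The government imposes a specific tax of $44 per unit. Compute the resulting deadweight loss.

Competitive equilibrium: 239 − 5q = 170 + 5q → q* = 6.9, p* = 204.5.
With the tax, the buyer price exceeds the seller price by 44: (239 − 5q) − (170 + 5q) = 44 → q' = 2.5.
Δq = 6.9 − 2.5 = 4.4; the wedge equals the tax, 44.
The triangle = ½ × 4.4 × 44 = $96.80 million.

$96.80 million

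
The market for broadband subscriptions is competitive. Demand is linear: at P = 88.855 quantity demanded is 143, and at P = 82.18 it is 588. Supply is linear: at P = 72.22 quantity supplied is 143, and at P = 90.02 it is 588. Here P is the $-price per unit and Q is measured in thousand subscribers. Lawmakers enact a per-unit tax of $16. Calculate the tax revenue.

Demand slope = (82.18 − 88.855)/(588 − 143) = −0.015, so P = 91 − 0.015Q.
Supply slope = (90.02 − 72.22)/(588 − 143) = 0.04, so P = 66.5 + 0.04Q.
Competitive equilibrium: 91 − 0.015Q = 66.5 + 0.04Q → Q* = 445.4545, P* = 84.3182.
With the tax, the buyer price exceeds the seller price by 16: (91 − 0.015Q) − (66.5 + 0.04Q) = 16 → Q' = 154.5455.
Tax revenue = 16 × 154.5455 = $2472.73 thousand.

$2472.73 thousand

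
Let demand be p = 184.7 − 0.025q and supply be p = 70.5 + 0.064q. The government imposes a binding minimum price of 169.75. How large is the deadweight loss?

Competitive equilibrium: 184.7 − 0.025q = 70.5 + 0.064q → q* = 1283.1461, p* = 152.6213.
At the floor p = 169.75, quantity demanded = (184.7 − 169.75)/0.025 = 598.
Sellers' marginal cost at q' = 598: 70.5 + 0.064·598 = 108.772.
Δq = 1283.1461 − 598 = 685.1461; wedge = 169.75 − 108.772 = 60.978.
Welfare loss = ½ × 685.1461 × 60.978 = 20889.42.

20889.42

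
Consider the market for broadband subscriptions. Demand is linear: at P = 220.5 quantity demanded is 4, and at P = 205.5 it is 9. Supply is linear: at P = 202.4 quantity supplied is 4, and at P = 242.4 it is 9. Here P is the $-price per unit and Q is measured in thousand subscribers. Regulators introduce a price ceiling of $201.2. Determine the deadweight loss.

Demand slope = (205.5 − 220.5)/(9 − 4) = −3, so P = 232.5 − 3Q.
Supply slope = (242.4 − 202.4)/(9 − 4) = 8, so P = 170.4 + 8Q.
Competitive equilibrium: 232.5 − 3Q = 170.4 + 8Q → Q* = 5.6455, P* = 215.5636.
At the ceiling P = 201.2, quantity supplied = (201.2 − 170.4)/8 = 3.85.
Willingness to pay at Q' = 3.85: 232.5 − 3·3.85 = 220.95.
ΔQ = 5.6455 − 3.85 = 1.7955; wedge = 220.95 − 201.2 = 19.75.
Welfare loss = ½ × 1.7955 × 19.75 = $17.73 thousand.

$17.73 thousand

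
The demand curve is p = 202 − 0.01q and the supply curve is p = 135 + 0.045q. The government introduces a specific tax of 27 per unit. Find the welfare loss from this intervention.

Competitive equilibrium: 202 − 0.01q = 135 + 0.045q → q* = 1218.1818, p* = 189.8182.
With the tax, the buyer price exceeds the seller price by 27: (202 − 0.01q) − (135 + 0.045q) = 27 → q' = 727.2727.
Δq = 1218.1818 − 727.2727 = 490.9091; the wedge equals the tax, 27.
The triangle = ½ × 490.9091 × 27 = 6627.27.

6627.27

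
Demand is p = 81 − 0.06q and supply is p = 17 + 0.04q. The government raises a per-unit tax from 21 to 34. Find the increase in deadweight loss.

3575

Competitive equilibrium: 81 − 0.06q = 17 + 0.04q → q* = 640, p* = 42.6.
For a per-unit tax t: Δq = t/0.1, so DWL = ½·t·(t/0.1) = t²/0.2.
At t = 21: DWL = 2205. At t = 34: DWL = 5780.
Increase = 5780 − 2205 = 3575.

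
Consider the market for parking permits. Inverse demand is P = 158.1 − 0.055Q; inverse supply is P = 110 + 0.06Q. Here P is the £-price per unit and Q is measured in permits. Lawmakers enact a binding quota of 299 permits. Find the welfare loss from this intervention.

£817.83

Competitive equilibrium: 158.1 − 0.055Q = 110 + 0.06Q → Q* = 418.2609, P* = 135.0957.
At Q = 299: demand price = 158.1 − 0.055·299 = 141.655; supply price = 110 + 0.06·299 = 127.94.
ΔQ = 418.2609 − 299 = 119.2609; wedge = 141.655 − 127.94 = 13.715.
Deadweight loss = ½ × 119.2609 × 13.715 = £817.83.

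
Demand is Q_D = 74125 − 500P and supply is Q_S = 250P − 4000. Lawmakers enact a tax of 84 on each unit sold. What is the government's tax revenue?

In inverse form: demand P = 148.25 − 0.002Q, supply P = 16 + 0.004Q.
Competitive equilibrium: 148.25 − 0.002Q = 16 + 0.004Q → Q* = 22041.6667, P* = 104.1667.
With the tax, the buyer price exceeds the seller price by 84: (148.25 − 0.002Q) − (16 + 0.004Q) = 84 → Q' = 8041.6667.
Tax revenue = 84 × 8041.6667 = 675500.

675500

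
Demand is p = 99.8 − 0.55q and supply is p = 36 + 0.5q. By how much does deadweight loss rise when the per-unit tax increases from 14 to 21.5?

126.79

Competitive equilibrium: 99.8 − 0.55q = 36 + 0.5q → q* = 60.7619, p* = 66.381.
For a per-unit tax t: Δq = t/1.05, so DWL = ½·t·(t/1.05) = t²/2.1.
At t = 14: DWL = 93.333. At t = 21.5: DWL = 220.119.
Increase = 220.119 − 93.333 = 126.79.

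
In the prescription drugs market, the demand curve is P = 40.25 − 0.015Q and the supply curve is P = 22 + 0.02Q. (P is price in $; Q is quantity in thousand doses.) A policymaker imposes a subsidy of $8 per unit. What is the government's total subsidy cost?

Competitive equilibrium: 40.25 − 0.015Q = 22 + 0.02Q → Q* = 521.4286, P* = 32.4286.
The subsidy lowers effective supply by 8: P = 14 + 0.02Q.
New quantity: 40.25 − 0.015Q = 14 + 0.02Q → Q' = 750.
Total subsidy cost = 8 × 750 = $6000 thousand.

$6000 thousand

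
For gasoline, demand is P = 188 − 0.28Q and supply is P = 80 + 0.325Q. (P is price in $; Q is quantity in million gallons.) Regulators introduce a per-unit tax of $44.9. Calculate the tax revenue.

$4682.96 million

Competitive equilibrium: 188 − 0.28Q = 80 + 0.325Q → Q* = 178.5124, P* = 138.0165.
With the tax, the buyer price exceeds the seller price by 44.9: (188 − 0.28Q) − (80 + 0.325Q) = 44.9 → Q' = 104.2975.
Tax revenue = 44.9 × 104.2975 = $4682.96 million.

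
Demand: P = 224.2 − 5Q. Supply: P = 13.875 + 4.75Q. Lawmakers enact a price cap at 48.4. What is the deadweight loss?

Competitive equilibrium: 224.2 − 5Q = 13.875 + 4.75Q → Q* = 21.5718, P* = 116.341.
At the ceiling P = 48.4, quantity supplied = (48.4 − 13.875)/4.75 = 7.2684.
Willingness to pay at Q' = 7.2684: 224.2 − 5·7.2684 = 187.858.
ΔQ = 21.5718 − 7.2684 = 14.3034; wedge = 187.858 − 48.4 = 139.458.
Welfare loss = ½ × 14.3034 × 139.458 = 997.36.

997.36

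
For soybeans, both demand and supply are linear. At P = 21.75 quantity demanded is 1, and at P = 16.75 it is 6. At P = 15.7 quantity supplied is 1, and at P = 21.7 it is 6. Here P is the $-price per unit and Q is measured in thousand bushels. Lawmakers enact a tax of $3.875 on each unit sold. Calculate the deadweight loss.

$3.41 thousand

Demand slope = (16.75 − 21.75)/(6 − 1) = −1, so P = 22.75 − Q.
Supply slope = (21.7 − 15.7)/(6 − 1) = 1.2, so P = 14.5 + 1.2Q.
Competitive equilibrium: 22.75 − Q = 14.5 + 1.2Q → Q* = 3.75, P* = 19.
With the tax, the buyer price exceeds the seller price by 3.875: (22.75 − Q) − (14.5 + 1.2Q) = 3.875 → Q' = 1.9886.
ΔQ = 3.75 − 1.9886 = 1.7614; the wedge equals the tax, 3.875.
The triangle = ½ × 1.7614 × 3.875 = $3.41 thousand.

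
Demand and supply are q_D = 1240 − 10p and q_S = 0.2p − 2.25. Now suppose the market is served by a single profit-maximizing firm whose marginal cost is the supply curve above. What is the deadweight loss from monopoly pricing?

0.46

In inverse form: demand p = 124 − 0.1q, supply p = 11.25 + 5q.
Competitive equilibrium: 124 − 0.1q = 11.25 + 5q → q* = 22.1078, p* = 121.7892.
Marginal revenue: MR = 124 − 0.2q. Set MR = MC: 124 − 0.2q = 11.25 + 5q → q_m = 21.6827.
Price p_m = 124 − 0.1·21.6827 = 121.8317; MC(q_m) = 11.25 + 5·21.6827 = 119.6635.
Competitive q* = 22.1078, so Δq = 0.4251; wedge = 121.8317 − 119.6635 = 2.1682.
Deadweight loss = ½ × 0.4251 × 2.1682 = 0.46.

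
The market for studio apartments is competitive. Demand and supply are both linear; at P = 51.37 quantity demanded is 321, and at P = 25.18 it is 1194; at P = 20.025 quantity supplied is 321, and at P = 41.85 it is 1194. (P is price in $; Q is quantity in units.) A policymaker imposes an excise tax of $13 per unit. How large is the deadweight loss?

$1536.36

Demand slope = (25.18 − 51.37)/(1194 − 321) = −0.03, so P = 61 − 0.03Q.
Supply slope = (41.85 − 20.025)/(1194 − 321) = 0.025, so P = 12 + 0.025Q.
Competitive equilibrium: 61 − 0.03Q = 12 + 0.025Q → Q* = 890.9091, P* = 34.2727.
With the tax, the buyer price exceeds the seller price by 13: (61 − 0.03Q) − (12 + 0.025Q) = 13 → Q' = 654.5455.
ΔQ = 890.9091 − 654.5455 = 236.3636; the wedge equals the tax, 13.
DWL = ½ × 236.3636 × 13 = $1536.36.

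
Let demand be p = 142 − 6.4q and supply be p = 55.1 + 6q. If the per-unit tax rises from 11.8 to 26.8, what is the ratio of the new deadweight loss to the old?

5.158

Competitive equilibrium: 142 − 6.4q = 55.1 + 6q → q* = 7.0081, p* = 97.1484.
For a per-unit tax t: Δq = t/12.4, so DWL = ½·t·(t/12.4) = t²/24.8.
At t = 11.8: DWL = 5.615. At t = 26.8: DWL = 28.961.
Ratio = (26.8/11.8)² = 5.158.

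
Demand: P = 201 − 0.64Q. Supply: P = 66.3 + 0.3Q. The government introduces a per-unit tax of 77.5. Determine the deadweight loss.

Competitive equilibrium: 201 − 0.64Q = 66.3 + 0.3Q → Q* = 143.2979, P* = 109.2894.
With the tax, the buyer price exceeds the seller price by 77.5: (201 − 0.64Q) − (66.3 + 0.3Q) = 77.5 → Q' = 60.8511.
ΔQ = 143.2979 − 60.8511 = 82.4468; the wedge equals the tax, 77.5.
Welfare loss = ½ × 82.4468 × 77.5 = 3194.81.

3194.81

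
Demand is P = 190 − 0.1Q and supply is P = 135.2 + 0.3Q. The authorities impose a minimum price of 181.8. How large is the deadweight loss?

605

Competitive equilibrium: 190 − 0.1Q = 135.2 + 0.3Q → Q* = 137, P* = 176.3.
At the floor P = 181.8, quantity demanded = (190 − 181.8)/0.1 = 82.
Sellers' marginal cost at Q' = 82: 135.2 + 0.3·82 = 159.8.
ΔQ = 137 − 82 = 55; wedge = 181.8 − 159.8 = 22.
Deadweight loss = ½ × 55 × 22 = 605.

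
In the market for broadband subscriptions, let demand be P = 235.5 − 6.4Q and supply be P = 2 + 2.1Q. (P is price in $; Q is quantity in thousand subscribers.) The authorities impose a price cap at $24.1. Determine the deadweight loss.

$1220.57 thousand

Competitive equilibrium: 235.5 − 6.4Q = 2 + 2.1Q → Q* = 27.4706, P* = 59.6882.
At the ceiling P = 24.1, quantity supplied = (24.1 − 2)/2.1 = 10.5238.
Willingness to pay at Q' = 10.5238: 235.5 − 6.4·10.5238 = 168.1477.
ΔQ = 27.4706 − 10.5238 = 16.9468; wedge = 168.1477 − 24.1 = 144.0477.
DWL = ½ × 16.9468 × 144.0477 = $1220.57 thousand.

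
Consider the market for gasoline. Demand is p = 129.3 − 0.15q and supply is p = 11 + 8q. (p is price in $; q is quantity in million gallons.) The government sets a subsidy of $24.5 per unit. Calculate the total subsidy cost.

$429.28 million

Competitive equilibrium: 129.3 − 0.15q = 11 + 8q → q* = 14.5153, p* = 127.1227.
The subsidy lowers effective supply by 24.5: p = 8q − 13.5.
New quantity: 129.3 − 0.15q = 8q − 13.5 → q' = 17.5215.
Total subsidy cost = 24.5 × 17.5215 = $429.28 million.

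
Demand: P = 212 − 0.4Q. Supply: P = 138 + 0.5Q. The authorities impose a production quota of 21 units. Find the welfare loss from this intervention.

Competitive equilibrium: 212 − 0.4Q = 138 + 0.5Q → Q* = 82.2222, P* = 179.1111.
At Q = 21: demand price = 212 − 0.4·21 = 203.6; supply price = 138 + 0.5·21 = 148.5.
ΔQ = 82.2222 − 21 = 61.2222; wedge = 203.6 − 148.5 = 55.1.
Deadweight loss = ½ × 61.2222 × 55.1 = 1686.67.

1686.67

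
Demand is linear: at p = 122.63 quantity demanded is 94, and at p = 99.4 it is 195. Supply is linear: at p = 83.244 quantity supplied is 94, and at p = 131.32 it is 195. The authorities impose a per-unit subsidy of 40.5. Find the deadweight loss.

1161.65

Demand slope = (99.4 − 122.63)/(195 − 94) = −0.23, so p = 144.25 − 0.23q.
Supply slope = (131.32 − 83.244)/(195 − 94) = 0.476, so p = 38.5 + 0.476q.
Competitive equilibrium: 144.25 − 0.23q = 38.5 + 0.476q → q* = 149.7875, p* = 109.7989.
The subsidy lowers effective supply by 40.5: p = 0.476q − 2.
New quantity: 144.25 − 0.23q = 0.476q − 2 → q' = 207.153.
Overproduction Δq = 207.153 − 149.7875 = 57.3655; wedge = subsidy = 40.5.
DWL = ½ × 57.3655 × 40.5 = 1161.65.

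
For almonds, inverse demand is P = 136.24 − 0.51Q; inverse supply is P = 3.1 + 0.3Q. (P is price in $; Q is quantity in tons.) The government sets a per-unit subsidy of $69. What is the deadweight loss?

$2938.89

Competitive equilibrium: 136.24 − 0.51Q = 3.1 + 0.3Q → Q* = 164.3704, P* = 52.4111.
The subsidy lowers effective supply by 69: P = 0.3Q − 65.9.
New quantity: 136.24 − 0.51Q = 0.3Q − 65.9 → Q' = 249.5556.
Overproduction ΔQ = 249.5556 − 164.3704 = 85.1852; wedge = subsidy = 69.
DWL = ½ × 85.1852 × 69 = $2938.89.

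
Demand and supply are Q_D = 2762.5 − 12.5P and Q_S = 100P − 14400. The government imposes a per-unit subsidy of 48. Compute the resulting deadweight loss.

12800

In inverse form: demand P = 221 − 0.08Q, supply P = 144 + 0.01Q.
Competitive equilibrium: 221 − 0.08Q = 144 + 0.01Q → Q* = 855.5556, P* = 152.5556.
The subsidy lowers effective supply by 48: P = 96 + 0.01Q.
New quantity: 221 − 0.08Q = 96 + 0.01Q → Q' = 1388.8889.
Overproduction ΔQ = 1388.8889 − 855.5556 = 533.3333; wedge = subsidy = 48.
Deadweight loss = ½ × 533.3333 × 48 = 12800.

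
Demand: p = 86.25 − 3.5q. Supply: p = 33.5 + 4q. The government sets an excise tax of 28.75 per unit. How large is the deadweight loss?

55.10

Competitive equilibrium: 86.25 − 3.5q = 33.5 + 4q → q* = 7.0333, p* = 61.6333.
With the tax, the buyer price exceeds the seller price by 28.75: (86.25 − 3.5q) − (33.5 + 4q) = 28.75 → q' = 3.2.
Δq = 7.0333 − 3.2 = 3.8333; the wedge equals the tax, 28.75.
DWL = ½ × 3.8333 × 28.75 = 55.10.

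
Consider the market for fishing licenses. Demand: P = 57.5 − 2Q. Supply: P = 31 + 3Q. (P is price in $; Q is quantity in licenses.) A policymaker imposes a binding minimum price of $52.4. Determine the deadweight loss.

Competitive equilibrium: 57.5 − 2Q = 31 + 3Q → Q* = 5.3, P* = 46.9.
At the floor P = 52.4, quantity demanded = (57.5 − 52.4)/2 = 2.55.
Sellers' marginal cost at Q' = 2.55: 31 + 3·2.55 = 38.65.
ΔQ = 5.3 − 2.55 = 2.75; wedge = 52.4 − 38.65 = 13.75.
Welfare loss = ½ × 2.75 × 13.75 = $18.91.

$18.91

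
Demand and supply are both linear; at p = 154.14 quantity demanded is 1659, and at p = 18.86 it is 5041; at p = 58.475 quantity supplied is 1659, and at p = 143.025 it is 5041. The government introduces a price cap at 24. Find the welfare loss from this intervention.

Demand slope = (18.86 − 154.14)/(5041 − 1659) = −0.04, so p = 220.5 − 0.04q.
Supply slope = (143.025 − 58.475)/(5041 − 1659) = 0.025, so p = 17 + 0.025q.
Competitive equilibrium: 220.5 − 0.04q = 17 + 0.025q → q* = 3130.7692, p* = 95.2692.
At the ceiling p = 24, quantity supplied = (24 − 17)/0.025 = 280.
Willingness to pay at q' = 280: 220.5 − 0.04·280 = 209.3.
Δq = 3130.7692 − 280 = 2850.7692; wedge = 209.3 − 24 = 185.3.
The triangle = ½ × 2850.7692 × 185.3 = 264123.77.

264123.77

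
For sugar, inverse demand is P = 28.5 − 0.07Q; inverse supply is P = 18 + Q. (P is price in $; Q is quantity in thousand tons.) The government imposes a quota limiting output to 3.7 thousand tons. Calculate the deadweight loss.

$19.99 thousand

Competitive equilibrium: 28.5 − 0.07Q = 18 + Q → Q* = 9.8131, P* = 27.8131.
At Q = 3.7: demand price = 28.5 − 0.07·3.7 = 28.241; supply price = 18 + 1·3.7 = 21.7.
ΔQ = 9.8131 − 3.7 = 6.1131; wedge = 28.241 − 21.7 = 6.541.
Welfare loss = ½ × 6.1131 × 6.541 = $19.99 thousand.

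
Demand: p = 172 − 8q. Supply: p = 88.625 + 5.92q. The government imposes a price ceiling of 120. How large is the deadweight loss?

Competitive equilibrium: 172 − 8q = 88.625 + 5.92q → q* = 5.9896, p* = 124.0833.
At the ceiling p = 120, quantity supplied = (120 − 88.625)/5.92 = 5.2998.
Willingness to pay at q' = 5.2998: 172 − 8·5.2998 = 129.6016.
Δq = 5.9896 − 5.2998 = 0.6898; wedge = 129.6016 − 120 = 9.6016.
The triangle = ½ × 0.6898 × 9.6016 = 3.31.

3.31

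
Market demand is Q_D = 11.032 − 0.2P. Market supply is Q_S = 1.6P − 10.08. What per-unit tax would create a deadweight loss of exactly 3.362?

In inverse form: demand P = 55.16 − 5Q, supply P = 6.3 + 0.625Q.
Competitive equilibrium: 55.16 − 5Q = 6.3 + 0.625Q → Q* = 8.6862, P* = 11.7289.
A tax t gives ΔQ = t/5.625 and wedge t, so DWL = t²/11.25.
t²/11.25 = 3.362 → t² = 37.8225 → t = 6.15.

6.15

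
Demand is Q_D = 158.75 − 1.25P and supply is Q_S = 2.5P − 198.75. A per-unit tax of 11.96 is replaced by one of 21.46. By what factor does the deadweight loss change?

3.220

In inverse form: demand P = 127 − 0.8Q, supply P = 79.5 + 0.4Q.
Competitive equilibrium: 127 − 0.8Q = 79.5 + 0.4Q → Q* = 39.5833, P* = 95.3333.
For a per-unit tax t: ΔQ = t/1.2, so DWL = ½·t·(t/1.2) = t²/2.4.
At t = 11.96: DWL = 59.601. At t = 21.46: DWL = 191.888.
Ratio = (21.46/11.96)² = 3.220.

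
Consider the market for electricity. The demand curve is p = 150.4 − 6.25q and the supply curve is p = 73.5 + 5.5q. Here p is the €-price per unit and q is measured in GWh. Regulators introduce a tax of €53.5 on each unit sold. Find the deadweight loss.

Competitive equilibrium: 150.4 − 6.25q = 73.5 + 5.5q → q* = 6.5447, p* = 109.4957.
With the tax, the buyer price exceeds the seller price by 53.5: (150.4 − 6.25q) − (73.5 + 5.5q) = 53.5 → q' = 1.9915.
Δq = 6.5447 − 1.9915 = 4.5532; the wedge equals the tax, 53.5.
Welfare loss = ½ × 4.5532 × 53.5 = €121.80.

€121.80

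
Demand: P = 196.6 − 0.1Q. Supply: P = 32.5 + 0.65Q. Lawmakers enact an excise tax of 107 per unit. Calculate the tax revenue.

Competitive equilibrium: 196.6 − 0.1Q = 32.5 + 0.65Q → Q* = 218.8, P* = 174.72.
With the tax, the buyer price exceeds the seller price by 107: (196.6 − 0.1Q) − (32.5 + 0.65Q) = 107 → Q' = 76.13333.
Tax revenue = 107 × 76.13333 = 8146.27.

8146.27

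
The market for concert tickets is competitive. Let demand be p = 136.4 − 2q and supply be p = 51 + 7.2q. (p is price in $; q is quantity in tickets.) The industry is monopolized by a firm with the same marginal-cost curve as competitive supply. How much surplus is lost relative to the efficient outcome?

$12.64

Competitive equilibrium: 136.4 − 2q = 51 + 7.2q → q* = 9.2826, p* = 117.8348.
Marginal revenue: MR = 136.4 − 4q. Set MR = MC: 136.4 − 4q = 51 + 7.2q → q_m = 7.625.
Price p_m = 136.4 − 2·7.625 = 121.15; MC(q_m) = 51 + 7.2·7.625 = 105.9.
Competitive q* = 9.2826, so Δq = 1.6576; wedge = 121.15 − 105.9 = 15.25.
Deadweight loss = ½ × 1.6576 × 15.25 = $12.64.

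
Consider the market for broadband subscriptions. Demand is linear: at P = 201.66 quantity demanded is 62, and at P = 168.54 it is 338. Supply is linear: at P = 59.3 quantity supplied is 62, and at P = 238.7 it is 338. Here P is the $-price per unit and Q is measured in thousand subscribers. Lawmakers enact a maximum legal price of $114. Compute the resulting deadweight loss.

Demand slope = (168.54 − 201.66)/(338 − 62) = −0.12, so P = 209.1 − 0.12Q.
Supply slope = (238.7 − 59.3)/(338 − 62) = 0.65, so P = 19 + 0.65Q.
Competitive equilibrium: 209.1 − 0.12Q = 19 + 0.65Q → Q* = 246.8831, P* = 179.474.
At the ceiling P = 114, quantity supplied = (114 − 19)/0.65 = 146.1538.
Willingness to pay at Q' = 146.1538: 209.1 − 0.12·146.1538 = 191.5615.
ΔQ = 246.8831 − 146.1538 = 100.7293; wedge = 191.5615 − 114 = 77.5615.
The triangle = ½ × 100.7293 × 77.5615 = $3906.36 thousand.

$3906.36 thousand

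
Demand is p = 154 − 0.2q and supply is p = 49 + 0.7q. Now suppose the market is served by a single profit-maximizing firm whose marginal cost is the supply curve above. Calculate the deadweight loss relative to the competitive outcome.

Competitive equilibrium: 154 − 0.2q = 49 + 0.7q → q* = 116.6667, p* = 130.6667.
Marginal revenue: MR = 154 − 0.4q. Set MR = MC: 154 − 0.4q = 49 + 0.7q → q_m = 95.4545.
Price p_m = 154 − 0.2·95.4545 = 134.9091; MC(q_m) = 49 + 0.7·95.4545 = 115.8182.
Competitive q* = 116.6667, so Δq = 21.2122; wedge = 134.9091 − 115.8182 = 19.0909.
Deadweight loss = ½ × 21.2122 × 19.0909 = 202.48.

202.48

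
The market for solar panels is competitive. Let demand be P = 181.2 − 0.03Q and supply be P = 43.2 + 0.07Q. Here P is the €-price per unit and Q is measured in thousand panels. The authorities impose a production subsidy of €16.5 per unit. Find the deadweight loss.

Competitive equilibrium: 181.2 − 0.03Q = 43.2 + 0.07Q → Q* = 1380, P* = 139.8.
The subsidy lowers effective supply by 16.5: P = 26.7 + 0.07Q.
New quantity: 181.2 − 0.03Q = 26.7 + 0.07Q → Q' = 1545.
Overproduction ΔQ = 1545 − 1380 = 165; wedge = subsidy = 16.5.
DWL = ½ × 165 × 16.5 = €1361.25 thousand.

€1361.25 thousand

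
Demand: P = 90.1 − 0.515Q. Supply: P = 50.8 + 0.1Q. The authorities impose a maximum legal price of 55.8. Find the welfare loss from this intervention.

Competitive equilibrium: 90.1 − 0.515Q = 50.8 + 0.1Q → Q* = 63.9024, P* = 57.1902.
At the ceiling P = 55.8, quantity supplied = (55.8 − 50.8)/0.1 = 50.
Willingness to pay at Q' = 50: 90.1 − 0.515·50 = 64.35.
ΔQ = 63.9024 − 50 = 13.9024; wedge = 64.35 − 55.8 = 8.55.
DWL = ½ × 13.9024 × 8.55 = 59.43.

59.43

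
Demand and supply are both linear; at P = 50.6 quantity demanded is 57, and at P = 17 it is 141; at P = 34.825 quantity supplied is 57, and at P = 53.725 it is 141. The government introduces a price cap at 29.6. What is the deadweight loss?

Demand slope = (17 − 50.6)/(141 − 57) = −0.4, so P = 73.4 − 0.4Q.
Supply slope = (53.725 − 34.825)/(141 − 57) = 0.225, so P = 22 + 0.225Q.
Competitive equilibrium: 73.4 − 0.4Q = 22 + 0.225Q → Q* = 82.24, P* = 40.504.
At the ceiling P = 29.6, quantity supplied = (29.6 − 22)/0.225 = 33.7778.
Willingness to pay at Q' = 33.7778: 73.4 − 0.4·33.7778 = 59.8889.
ΔQ = 82.24 − 33.7778 = 48.4622; wedge = 59.8889 − 29.6 = 30.2889.
DWL = ½ × 48.4622 × 30.2889 = 733.93.

733.93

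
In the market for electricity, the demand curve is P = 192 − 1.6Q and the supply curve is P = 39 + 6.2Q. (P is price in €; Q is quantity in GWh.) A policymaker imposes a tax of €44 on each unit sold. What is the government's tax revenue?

€614.87

Competitive equilibrium: 192 − 1.6Q = 39 + 6.2Q → Q* = 19.6154, P* = 160.6154.
With the tax, the buyer price exceeds the seller price by 44: (192 − 1.6Q) − (39 + 6.2Q) = 44 → Q' = 13.9744.
Tax revenue = 44 × 13.9744 = €614.87.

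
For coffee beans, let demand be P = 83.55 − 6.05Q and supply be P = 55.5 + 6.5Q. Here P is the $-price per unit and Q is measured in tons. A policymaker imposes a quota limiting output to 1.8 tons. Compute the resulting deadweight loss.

Competitive equilibrium: 83.55 − 6.05Q = 55.5 + 6.5Q → Q* = 2.2351, P* = 70.0279.
At Q = 1.8: demand price = 83.55 − 6.05·1.8 = 72.66; supply price = 55.5 + 6.5·1.8 = 67.2.
ΔQ = 2.2351 − 1.8 = 0.4351; wedge = 72.66 − 67.2 = 5.46.
The triangle = ½ × 0.4351 × 5.46 = $1.19.

$1.19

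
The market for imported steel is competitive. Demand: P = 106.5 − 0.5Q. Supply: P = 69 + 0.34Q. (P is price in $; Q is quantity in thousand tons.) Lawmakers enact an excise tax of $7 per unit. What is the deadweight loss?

Competitive equilibrium: 106.5 − 0.5Q = 69 + 0.34Q → Q* = 44.6429, P* = 84.1786.
With the tax, the buyer price exceeds the seller price by 7: (106.5 − 0.5Q) − (69 + 0.34Q) = 7 → Q' = 36.3095.
ΔQ = 44.6429 − 36.3095 = 8.3334; the wedge equals the tax, 7.
DWL = ½ × 8.3334 × 7 = $29.17 thousand.

$29.17 thousand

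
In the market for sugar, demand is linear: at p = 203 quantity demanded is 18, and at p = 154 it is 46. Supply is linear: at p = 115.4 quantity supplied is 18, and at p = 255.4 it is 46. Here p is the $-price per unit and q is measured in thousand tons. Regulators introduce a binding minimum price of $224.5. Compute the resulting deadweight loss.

Demand slope = (154 − 203)/(46 − 18) = −1.75, so p = 234.5 − 1.75q.
Supply slope = (255.4 − 115.4)/(46 − 18) = 5, so p = 25.4 + 5q.
Competitive equilibrium: 234.5 − 1.75q = 25.4 + 5q → q* = 30.9778, p* = 180.2889.
At the floor p = 224.5, quantity demanded = (234.5 − 224.5)/1.75 = 5.7143.
Sellers' marginal cost at q' = 5.7143: 25.4 + 5·5.7143 = 53.9715.
Δq = 30.9778 − 5.7143 = 25.2635; wedge = 224.5 − 53.9715 = 170.5285.
Welfare loss = ½ × 25.2635 × 170.5285 = $2154.07 thousand.

$2154.07 thousand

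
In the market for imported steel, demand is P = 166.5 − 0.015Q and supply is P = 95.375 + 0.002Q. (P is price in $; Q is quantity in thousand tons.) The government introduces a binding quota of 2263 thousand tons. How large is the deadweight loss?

$31361.29 thousand

Competitive equilibrium: 166.5 − 0.015Q = 95.375 + 0.002Q → Q* = 4183.8235, P* = 103.7426.
At Q = 2263: demand price = 166.5 − 0.015·2263 = 132.555; supply price = 95.375 + 0.002·2263 = 99.901.
ΔQ = 4183.8235 − 2263 = 1920.8235; wedge = 132.555 − 99.901 = 32.654.
Deadweight loss = ½ × 1920.8235 × 32.654 = $31361.29 thousand.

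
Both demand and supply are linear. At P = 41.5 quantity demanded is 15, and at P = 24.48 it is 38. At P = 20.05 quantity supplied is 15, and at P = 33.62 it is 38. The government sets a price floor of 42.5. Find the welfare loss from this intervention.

203.17

Demand slope = (24.48 − 41.5)/(38 − 15) = −0.74, so P = 52.6 − 0.74Q.
Supply slope = (33.62 − 20.05)/(38 − 15) = 0.59, so P = 11.2 + 0.59Q.
Competitive equilibrium: 52.6 − 0.74Q = 11.2 + 0.59Q → Q* = 31.1278, P* = 29.5654.
At the floor P = 42.5, quantity demanded = (52.6 − 42.5)/0.74 = 13.6486.
Sellers' marginal cost at Q' = 13.6486: 11.2 + 0.59·13.6486 = 19.2527.
ΔQ = 31.1278 − 13.6486 = 17.4792; wedge = 42.5 − 19.2527 = 23.2473.
Deadweight loss = ½ × 17.4792 × 23.2473 = 203.17.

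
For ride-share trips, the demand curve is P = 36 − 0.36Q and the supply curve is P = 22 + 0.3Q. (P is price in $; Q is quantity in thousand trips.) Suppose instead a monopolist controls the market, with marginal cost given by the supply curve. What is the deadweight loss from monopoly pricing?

Competitive equilibrium: 36 − 0.36Q = 22 + 0.3Q → Q* = 21.2121, P* = 28.3636.
Marginal revenue: MR = 36 − 0.72Q. Set MR = MC: 36 − 0.72Q = 22 + 0.3Q → Q_m = 13.7255.
Price P_m = 36 − 0.36·13.7255 = 31.0588; MC(Q_m) = 22 + 0.3·13.7255 = 26.1177.
Competitive Q* = 21.2121, so ΔQ = 7.4866; wedge = 31.0588 − 26.1177 = 4.9411.
Deadweight loss = ½ × 7.4866 × 4.9411 = $18.50 thousand.

$18.50 thousand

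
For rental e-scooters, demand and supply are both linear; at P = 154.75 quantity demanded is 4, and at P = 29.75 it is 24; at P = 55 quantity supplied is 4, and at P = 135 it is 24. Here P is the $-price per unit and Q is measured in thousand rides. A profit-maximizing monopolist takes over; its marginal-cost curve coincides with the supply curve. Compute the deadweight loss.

$138.65 thousand

Demand slope = (29.75 − 154.75)/(24 − 4) = −6.25, so P = 179.75 − 6.25Q.
Supply slope = (135 − 55)/(24 − 4) = 4, so P = 39 + 4Q.
Competitive equilibrium: 179.75 − 6.25Q = 39 + 4Q → Q* = 13.7317, P* = 93.9268.
Marginal revenue: MR = 179.75 − 12.5Q. Set MR = MC: 179.75 − 12.5Q = 39 + 4Q → Q_m = 8.5303.
Price P_m = 179.75 − 6.25·8.5303 = 126.4356; MC(Q_m) = 39 + 4·8.5303 = 73.1212.
Competitive Q* = 13.7317, so ΔQ = 5.2014; wedge = 126.4356 − 73.1212 = 53.3144.
DWL = ½ × 5.2014 × 53.3144 = $138.65 thousand.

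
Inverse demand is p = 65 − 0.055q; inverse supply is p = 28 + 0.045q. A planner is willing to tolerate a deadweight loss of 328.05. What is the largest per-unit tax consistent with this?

8.1

Competitive equilibrium: 65 − 0.055q = 28 + 0.045q → q* = 370, p* = 44.65.
A tax t gives Δq = t/0.1 and wedge t, so DWL = t²/0.2.
t²/0.2 = 328.05 → t² = 65.61 → t = 8.1.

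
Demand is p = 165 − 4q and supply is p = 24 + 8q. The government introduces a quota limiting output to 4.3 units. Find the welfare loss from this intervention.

Competitive equilibrium: 165 − 4q = 24 + 8q → q* = 11.75, p* = 118.
At q = 4.3: demand price = 165 − 4·4.3 = 147.8; supply price = 24 + 8·4.3 = 58.4.
Δq = 11.75 − 4.3 = 7.45; wedge = 147.8 − 58.4 = 89.4.
The triangle = ½ × 7.45 × 89.4 = 333.015.

333.015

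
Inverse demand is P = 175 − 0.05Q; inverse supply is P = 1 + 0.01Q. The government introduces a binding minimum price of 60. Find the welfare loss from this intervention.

10800

Competitive equilibrium: 175 − 0.05Q = 1 + 0.01Q → Q* = 2900, P* = 30.
At the floor P = 60, quantity demanded = (175 − 60)/0.05 = 2300.
Sellers' marginal cost at Q' = 2300: 1 + 0.01·2300 = 24.
ΔQ = 2900 − 2300 = 600; wedge = 60 − 24 = 36.
Deadweight loss = ½ × 600 × 36 = 10800.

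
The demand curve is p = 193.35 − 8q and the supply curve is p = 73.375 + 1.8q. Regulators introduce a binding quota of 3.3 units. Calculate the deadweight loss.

Competitive equilibrium: 193.35 − 8q = 73.375 + 1.8q → q* = 12.2423, p* = 95.4112.
At q = 3.3: demand price = 193.35 − 8·3.3 = 166.95; supply price = 73.375 + 1.8·3.3 = 79.315.
Δq = 12.2423 − 3.3 = 8.9423; wedge = 166.95 − 79.315 = 87.635.
DWL = ½ × 8.9423 × 87.635 = 391.83.

391.83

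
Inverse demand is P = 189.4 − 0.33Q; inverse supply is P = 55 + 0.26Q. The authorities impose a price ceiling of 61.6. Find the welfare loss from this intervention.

Competitive equilibrium: 189.4 − 0.33Q = 55 + 0.26Q → Q* = 227.7966, P* = 114.2271.
At the ceiling P = 61.6, quantity supplied = (61.6 − 55)/0.26 = 25.3846.
Willingness to pay at Q' = 25.3846: 189.4 − 0.33·25.3846 = 181.0231.
ΔQ = 227.7966 − 25.3846 = 202.412; wedge = 181.0231 − 61.6 = 119.4231.
Welfare loss = ½ × 202.412 × 119.4231 = 12086.33.

12086.33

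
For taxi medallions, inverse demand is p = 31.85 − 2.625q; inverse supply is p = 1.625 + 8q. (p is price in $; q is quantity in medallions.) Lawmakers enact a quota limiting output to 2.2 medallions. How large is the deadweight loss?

Competitive equilibrium: 31.85 − 2.625q = 1.625 + 8q → q* = 2.8447, p* = 24.3826.
At q = 2.2: demand price = 31.85 − 2.625·2.2 = 26.075; supply price = 1.625 + 8·2.2 = 19.225.
Δq = 2.8447 − 2.2 = 0.6447; wedge = 26.075 − 19.225 = 6.85.
The triangle = ½ × 0.6447 × 6.85 = $2.21.

$2.21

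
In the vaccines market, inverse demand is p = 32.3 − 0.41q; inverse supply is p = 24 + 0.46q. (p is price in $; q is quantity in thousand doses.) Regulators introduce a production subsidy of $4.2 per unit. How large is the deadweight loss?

$10.14 thousand

Competitive equilibrium: 32.3 − 0.41q = 24 + 0.46q → q* = 9.5402, p* = 28.3885.
The subsidy lowers effective supply by 4.2: p = 19.8 + 0.46q.
New quantity: 32.3 − 0.41q = 19.8 + 0.46q → q' = 14.3678.
Overproduction Δq = 14.3678 − 9.5402 = 4.8276; wedge = subsidy = 4.2.
Deadweight loss = ½ × 4.8276 × 4.2 = $10.14 thousand.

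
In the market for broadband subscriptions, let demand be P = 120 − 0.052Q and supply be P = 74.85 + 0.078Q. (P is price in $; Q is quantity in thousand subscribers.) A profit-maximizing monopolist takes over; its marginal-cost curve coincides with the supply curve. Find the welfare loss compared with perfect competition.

Competitive equilibrium: 120 − 0.052Q = 74.85 + 0.078Q → Q* = 347.3077, P* = 101.94.
Marginal revenue: MR = 120 − 0.104Q. Set MR = MC: 120 − 0.104Q = 74.85 + 0.078Q → Q_m = 248.0769.
Price P_m = 120 − 0.052·248.0769 = 107.1; MC(Q_m) = 74.85 + 0.078·248.0769 = 94.2.
Competitive Q* = 347.3077, so ΔQ = 99.2308; wedge = 107.1 − 94.2 = 12.9.
Deadweight loss = ½ × 99.2308 × 12.9 = $640.04 thousand.

$640.04 thousand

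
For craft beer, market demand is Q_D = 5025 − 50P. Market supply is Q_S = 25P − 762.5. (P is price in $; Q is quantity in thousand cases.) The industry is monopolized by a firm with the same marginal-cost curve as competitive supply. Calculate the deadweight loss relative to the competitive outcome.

$2552.08 thousand

In inverse form: demand P = 100.5 − 0.02Q, supply P = 30.5 + 0.04Q.
Competitive equilibrium: 100.5 − 0.02Q = 30.5 + 0.04Q → Q* = 1166.6667, P* = 77.1667.
Marginal revenue: MR = 100.5 − 0.04Q. Set MR = MC: 100.5 − 0.04Q = 30.5 + 0.04Q → Q_m = 875.
Price P_m = 100.5 − 0.02·875 = 83; MC(Q_m) = 30.5 + 0.04·875 = 65.5.
Competitive Q* = 1166.6667, so ΔQ = 291.6667; wedge = 83 − 65.5 = 17.5.
Welfare loss = ½ × 291.6667 × 17.5 = $2552.08 thousand.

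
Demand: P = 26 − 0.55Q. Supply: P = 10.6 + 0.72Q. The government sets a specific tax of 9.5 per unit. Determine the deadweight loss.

Competitive equilibrium: 26 − 0.55Q = 10.6 + 0.72Q → Q* = 12.126, P* = 19.3307.
With the tax, the buyer price exceeds the seller price by 9.5: (26 − 0.55Q) − (10.6 + 0.72Q) = 9.5 → Q' = 4.6457.
ΔQ = 12.126 − 4.6457 = 7.4803; the wedge equals the tax, 9.5.
Deadweight loss = ½ × 7.4803 × 9.5 = 35.53.

35.53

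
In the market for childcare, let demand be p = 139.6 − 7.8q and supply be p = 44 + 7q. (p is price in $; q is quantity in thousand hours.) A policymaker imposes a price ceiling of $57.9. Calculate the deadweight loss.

Competitive equilibrium: 139.6 − 7.8q = 44 + 7q → q* = 6.4595, p* = 89.2162.
At the ceiling p = 57.9, quantity supplied = (57.9 − 44)/7 = 1.9857.
Willingness to pay at q' = 1.9857: 139.6 − 7.8·1.9857 = 124.1115.
Δq = 6.4595 − 1.9857 = 4.4738; wedge = 124.1115 − 57.9 = 66.2115.
DWL = ½ × 4.4738 × 66.2115 = $148.11 thousand.

$148.11 thousand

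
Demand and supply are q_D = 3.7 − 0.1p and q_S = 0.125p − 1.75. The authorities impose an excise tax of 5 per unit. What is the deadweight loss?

0.69

In inverse form: demand p = 37 − 10q, supply p = 14 + 8q.
Competitive equilibrium: 37 − 10q = 14 + 8q → q* = 1.2778, p* = 24.2222.
With the tax, the buyer price exceeds the seller price by 5: (37 − 10q) − (14 + 8q) = 5 → q' = 1.
Δq = 1.2778 − 1 = 0.2778; the wedge equals the tax, 5.
Deadweight loss = ½ × 0.2778 × 5 = 0.69.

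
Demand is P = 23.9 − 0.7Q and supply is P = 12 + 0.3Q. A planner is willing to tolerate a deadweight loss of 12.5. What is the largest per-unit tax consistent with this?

5

Competitive equilibrium: 23.9 − 0.7Q = 12 + 0.3Q → Q* = 11.9, P* = 15.57.
A tax t gives ΔQ = t/1 and wedge t, so DWL = t²/2.
t²/2 = 12.5 → t² = 25 → t = 5.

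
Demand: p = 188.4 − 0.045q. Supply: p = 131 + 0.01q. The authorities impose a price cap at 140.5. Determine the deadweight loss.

241.11

Competitive equilibrium: 188.4 − 0.045q = 131 + 0.01q → q* = 1043.6364, p* = 141.4364.
At the ceiling p = 140.5, quantity supplied = (140.5 − 131)/0.01 = 950.
Willingness to pay at q' = 950: 188.4 − 0.045·950 = 145.65.
Δq = 1043.6364 − 950 = 93.6364; wedge = 145.65 − 140.5 = 5.15.
Deadweight loss = ½ × 93.6364 × 5.15 = 241.11.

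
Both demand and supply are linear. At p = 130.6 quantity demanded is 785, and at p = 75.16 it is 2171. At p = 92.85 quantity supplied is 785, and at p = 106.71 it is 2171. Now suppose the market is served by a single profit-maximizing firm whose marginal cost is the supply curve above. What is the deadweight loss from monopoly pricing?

11711.60

Demand slope = (75.16 − 130.6)/(2171 − 785) = −0.04, so p = 162 − 0.04q.
Supply slope = (106.71 − 92.85)/(2171 − 785) = 0.01, so p = 85 + 0.01q.
Competitive equilibrium: 162 − 0.04q = 85 + 0.01q → q* = 1540, p* = 100.4.
Marginal revenue: MR = 162 − 0.08q. Set MR = MC: 162 − 0.08q = 85 + 0.01q → q_m = 855.5556.
Price p_m = 162 − 0.04·855.5556 = 127.7778; MC(q_m) = 85 + 0.01·855.5556 = 93.5556.
Competitive q* = 1540, so Δq = 684.4444; wedge = 127.7778 − 93.5556 = 34.2222.
DWL = ½ × 684.4444 × 34.2222 = 11711.60.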